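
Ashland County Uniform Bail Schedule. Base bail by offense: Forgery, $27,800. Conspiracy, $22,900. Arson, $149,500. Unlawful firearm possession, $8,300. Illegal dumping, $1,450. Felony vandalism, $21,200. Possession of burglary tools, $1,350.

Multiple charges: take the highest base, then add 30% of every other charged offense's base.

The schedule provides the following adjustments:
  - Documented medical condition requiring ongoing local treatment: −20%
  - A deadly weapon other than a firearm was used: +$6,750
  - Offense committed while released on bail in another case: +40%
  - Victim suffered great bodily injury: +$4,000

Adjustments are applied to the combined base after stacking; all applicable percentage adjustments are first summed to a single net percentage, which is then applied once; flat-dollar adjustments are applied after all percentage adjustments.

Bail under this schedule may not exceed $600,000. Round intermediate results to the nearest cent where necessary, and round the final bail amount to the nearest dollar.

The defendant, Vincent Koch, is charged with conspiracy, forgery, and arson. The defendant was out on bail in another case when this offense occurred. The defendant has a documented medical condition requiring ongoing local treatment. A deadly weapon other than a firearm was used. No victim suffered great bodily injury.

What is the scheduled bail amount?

$204,402

Base amounts from the schedule: conspiracy $22,900; forgery $27,800; arson $149,500.
Stacking rule: highest base plus 30% of each additional charge. Highest is arson at $149,500. Additional: $22,900 × 30% = $6,870; $27,800 × 30% = $8,340. Combined base = $149,500 + $15,210 = $164,710.
Net percentage adjustment: −20% +40% = +20%. $164,710 × 1.2 = $197,652.
A deadly weapon other than a firearm was used (+$6,750 flat): $197,652 + $6,750 = $204,402.
$204,402 is within the $600,000 maximum.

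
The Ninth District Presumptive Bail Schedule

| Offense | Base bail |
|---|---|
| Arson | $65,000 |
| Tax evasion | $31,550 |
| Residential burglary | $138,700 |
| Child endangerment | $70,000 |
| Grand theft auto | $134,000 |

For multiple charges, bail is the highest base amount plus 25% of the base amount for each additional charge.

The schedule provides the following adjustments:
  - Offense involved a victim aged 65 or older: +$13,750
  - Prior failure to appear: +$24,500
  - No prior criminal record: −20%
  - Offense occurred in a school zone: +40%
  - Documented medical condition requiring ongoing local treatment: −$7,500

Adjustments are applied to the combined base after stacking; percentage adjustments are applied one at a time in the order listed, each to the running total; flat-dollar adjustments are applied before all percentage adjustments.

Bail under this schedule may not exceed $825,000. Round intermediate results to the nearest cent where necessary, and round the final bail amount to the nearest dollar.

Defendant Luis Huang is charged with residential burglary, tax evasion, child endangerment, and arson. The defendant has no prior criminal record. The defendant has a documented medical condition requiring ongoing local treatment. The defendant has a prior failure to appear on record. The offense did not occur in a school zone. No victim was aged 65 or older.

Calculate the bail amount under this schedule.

$157,870

Base amounts from the schedule: residential burglary $138,700; tax evasion $31,550; child endangerment $70,000; arson $65,000.
Stacking rule: highest base plus 25% of each additional charge. Highest is residential burglary at $138,700. Additional: $31,550 × 25% = $7,887.50; $70,000 × 25% = $17,500; $65,000 × 25% = $16,250. Combined base = $138,700 + $41,637.50 = $180,337.50.
Prior failure to appear (+$24,500 flat): $180,337.50 + $24,500 = $204,837.50.
Documented medical condition requiring ongoing local treatment (−$7,500 flat): $204,837.50 − $7,500 = $197,337.50.
No prior criminal record (−20%): $197,337.50 × 0.8 = $157,870.
$157,870 is within the $825,000 maximum.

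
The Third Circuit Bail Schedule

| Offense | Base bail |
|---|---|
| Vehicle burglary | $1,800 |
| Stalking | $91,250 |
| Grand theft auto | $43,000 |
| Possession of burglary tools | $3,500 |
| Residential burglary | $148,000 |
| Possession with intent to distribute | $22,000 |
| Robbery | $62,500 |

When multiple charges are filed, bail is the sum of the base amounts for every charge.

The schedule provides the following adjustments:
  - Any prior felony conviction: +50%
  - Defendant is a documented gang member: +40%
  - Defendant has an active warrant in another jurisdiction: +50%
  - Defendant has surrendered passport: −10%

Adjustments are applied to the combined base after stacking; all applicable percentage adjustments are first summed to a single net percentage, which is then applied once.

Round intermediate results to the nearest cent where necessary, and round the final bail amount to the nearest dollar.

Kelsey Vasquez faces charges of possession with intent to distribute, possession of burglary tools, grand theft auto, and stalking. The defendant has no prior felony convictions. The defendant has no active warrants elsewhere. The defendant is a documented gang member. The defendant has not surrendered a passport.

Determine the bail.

Base amounts from the schedule: possession with intent to distribute $22,000; possession of burglary tools $3,500; grand theft auto $43,000; stalking $91,250.
Stacking rule: sum of all bases. $22,000 + $3,500 + $43,000 + $91,250 = $159,750.
Defendant is a documented gang member (+40%): $159,750 × 1.4 = $223,650.

$223,650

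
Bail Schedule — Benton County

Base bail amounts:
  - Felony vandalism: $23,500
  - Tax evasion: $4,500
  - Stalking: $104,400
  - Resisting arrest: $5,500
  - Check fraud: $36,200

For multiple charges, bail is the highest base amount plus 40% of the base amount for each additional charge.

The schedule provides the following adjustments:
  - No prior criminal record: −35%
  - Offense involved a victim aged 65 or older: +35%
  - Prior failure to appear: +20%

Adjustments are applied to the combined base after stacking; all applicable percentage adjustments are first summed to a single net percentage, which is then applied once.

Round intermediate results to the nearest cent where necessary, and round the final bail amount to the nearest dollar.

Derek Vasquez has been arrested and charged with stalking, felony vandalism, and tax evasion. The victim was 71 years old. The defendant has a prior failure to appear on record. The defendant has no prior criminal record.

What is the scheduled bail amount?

$138,720

Base amounts from the schedule: stalking $104,400; felony vandalism $23,500; tax evasion $4,500.
Stacking rule: highest base plus 40% of each additional charge. Highest is stalking at $104,400. Additional: $23,500 × 40% = $9,400; $4,500 × 40% = $1,800. Combined base = $104,400 + $11,200 = $115,600.
Net percentage adjustment: −35% +35% +20% = +20%. $115,600 × 1.2 = $138,720.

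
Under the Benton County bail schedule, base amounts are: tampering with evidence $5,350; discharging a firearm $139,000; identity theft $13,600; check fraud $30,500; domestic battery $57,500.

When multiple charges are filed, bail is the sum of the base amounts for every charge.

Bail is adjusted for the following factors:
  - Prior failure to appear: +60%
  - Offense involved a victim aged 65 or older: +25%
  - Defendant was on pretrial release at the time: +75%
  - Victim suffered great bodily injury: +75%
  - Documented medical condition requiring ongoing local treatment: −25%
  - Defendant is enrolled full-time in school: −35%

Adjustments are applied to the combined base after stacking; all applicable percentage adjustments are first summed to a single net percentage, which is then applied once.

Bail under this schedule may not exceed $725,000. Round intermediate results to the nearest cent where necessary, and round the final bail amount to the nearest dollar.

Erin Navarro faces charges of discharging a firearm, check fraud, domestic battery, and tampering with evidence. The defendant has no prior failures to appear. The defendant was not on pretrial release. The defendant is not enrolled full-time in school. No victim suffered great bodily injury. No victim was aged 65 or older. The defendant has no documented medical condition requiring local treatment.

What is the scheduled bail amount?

Base amounts from the schedule: discharging a firearm $139,000; check fraud $30,500; domestic battery $57,500; tampering with evidence $5,350.
Stacking rule: sum of all bases. $139,000 + $30,500 + $57,500 + $5,350 = $232,350.
No adjustment factors apply to this defendant.
$232,350 is within the $725,000 maximum.

$232,350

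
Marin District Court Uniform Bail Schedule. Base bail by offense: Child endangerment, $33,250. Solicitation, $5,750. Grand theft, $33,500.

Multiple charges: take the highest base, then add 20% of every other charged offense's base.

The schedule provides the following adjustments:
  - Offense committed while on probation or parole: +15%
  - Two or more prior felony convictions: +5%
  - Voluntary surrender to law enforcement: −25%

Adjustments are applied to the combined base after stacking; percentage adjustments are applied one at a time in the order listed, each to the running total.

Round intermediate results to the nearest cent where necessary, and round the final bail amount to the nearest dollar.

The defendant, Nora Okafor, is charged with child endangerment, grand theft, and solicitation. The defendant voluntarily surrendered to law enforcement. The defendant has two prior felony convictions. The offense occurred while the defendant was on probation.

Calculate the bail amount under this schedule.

$37,402

Base amounts from the schedule: child endangerment $33,250; grand theft $33,500; solicitation $5,750.
Stacking rule: highest base plus 20% of each additional charge. Highest is grand theft at $33,500. Additional: $33,250 × 20% = $6,650; $5,750 × 20% = $1,150. Combined base = $33,500 + $7,800 = $41,300.
Offense committed while on probation or parole (+15%): $41,300 × 1.15 = $47,495.
Two or more prior felony convictions (+5%): $47,495 × 1.05 = $49,869.75.
Voluntary surrender to law enforcement (−25%): $49,869.75 × 0.75 = $37,402.31.
Rounded to the nearest dollar: $37,402.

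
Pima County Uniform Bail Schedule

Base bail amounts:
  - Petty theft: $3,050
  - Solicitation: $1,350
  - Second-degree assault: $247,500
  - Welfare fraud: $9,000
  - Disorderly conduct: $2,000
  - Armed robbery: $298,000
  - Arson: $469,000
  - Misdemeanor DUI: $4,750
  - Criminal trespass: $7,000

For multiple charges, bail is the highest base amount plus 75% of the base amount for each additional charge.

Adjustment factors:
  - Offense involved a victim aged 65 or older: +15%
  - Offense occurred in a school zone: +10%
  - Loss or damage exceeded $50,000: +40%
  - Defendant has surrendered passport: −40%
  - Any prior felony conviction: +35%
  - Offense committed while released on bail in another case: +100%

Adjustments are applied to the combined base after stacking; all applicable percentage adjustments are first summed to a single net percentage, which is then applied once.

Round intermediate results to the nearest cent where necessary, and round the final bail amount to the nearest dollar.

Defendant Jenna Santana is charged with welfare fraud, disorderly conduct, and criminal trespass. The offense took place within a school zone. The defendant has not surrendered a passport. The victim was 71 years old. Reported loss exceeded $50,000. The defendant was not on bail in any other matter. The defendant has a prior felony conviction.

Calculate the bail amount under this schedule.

$31,500

Base amounts from the schedule: welfare fraud $9,000; disorderly conduct $2,000; criminal trespass $7,000.
Stacking rule: highest base plus 75% of each additional charge. Highest is welfare fraud at $9,000. Additional: $2,000 × 75% = $1,500; $7,000 × 75% = $5,250. Combined base = $9,000 + $6,750 = $15,750.
Net percentage adjustment: +15% +10% +40% +35% = +100%. $15,750 × 2 = $31,500.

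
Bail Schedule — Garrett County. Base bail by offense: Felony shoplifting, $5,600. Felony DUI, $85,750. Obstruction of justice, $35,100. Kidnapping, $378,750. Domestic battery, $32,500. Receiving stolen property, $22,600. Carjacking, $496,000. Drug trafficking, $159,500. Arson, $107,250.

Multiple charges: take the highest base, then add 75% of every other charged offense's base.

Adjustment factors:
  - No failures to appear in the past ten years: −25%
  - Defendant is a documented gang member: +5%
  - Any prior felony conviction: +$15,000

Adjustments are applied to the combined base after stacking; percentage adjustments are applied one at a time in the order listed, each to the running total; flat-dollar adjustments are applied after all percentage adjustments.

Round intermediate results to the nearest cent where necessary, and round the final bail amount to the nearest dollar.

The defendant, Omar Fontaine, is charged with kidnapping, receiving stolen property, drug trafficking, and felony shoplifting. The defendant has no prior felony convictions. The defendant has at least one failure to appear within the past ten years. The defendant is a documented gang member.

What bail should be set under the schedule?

Base amounts from the schedule: kidnapping $378,750; receiving stolen property $22,600; drug trafficking $159,500; felony shoplifting $5,600.
Stacking rule: highest base plus 75% of each additional charge. Highest is kidnapping at $378,750. Additional: $22,600 × 75% = $16,950; $159,500 × 75% = $119,625; $5,600 × 75% = $4,200. Combined base = $378,750 + $140,775 = $519,525.
Defendant is a documented gang member (+5%): $519,525 × 1.05 = $545,501.25.
Rounded to the nearest dollar: $545,501.

$545,501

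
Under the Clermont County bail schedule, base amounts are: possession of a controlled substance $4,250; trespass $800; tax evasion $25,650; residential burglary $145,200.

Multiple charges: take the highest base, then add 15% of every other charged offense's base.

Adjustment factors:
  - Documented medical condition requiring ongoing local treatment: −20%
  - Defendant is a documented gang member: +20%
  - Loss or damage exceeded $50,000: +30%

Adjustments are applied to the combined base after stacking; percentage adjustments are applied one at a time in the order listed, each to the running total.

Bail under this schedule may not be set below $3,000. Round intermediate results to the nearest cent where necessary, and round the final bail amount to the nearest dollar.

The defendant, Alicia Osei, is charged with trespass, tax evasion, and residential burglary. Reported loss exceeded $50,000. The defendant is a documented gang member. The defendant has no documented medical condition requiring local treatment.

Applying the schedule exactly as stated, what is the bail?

Base amounts from the schedule: trespass $800; tax evasion $25,650; residential burglary $145,200.
Stacking rule: highest base plus 15% of each additional charge. Highest is residential burglary at $145,200. Additional: $800 × 15% = $120; $25,650 × 15% = $3,847.50. Combined base = $145,200 + $3,967.50 = $149,167.50.
Defendant is a documented gang member (+20%): $149,167.50 × 1.2 = $179,001.
Loss or damage exceeded $50,000 (+30%): $179,001 × 1.3 = $232,701.30.
$232,701.30 is at or above the $3,000 minimum.
Rounded to the nearest dollar: $232,701.

$232,701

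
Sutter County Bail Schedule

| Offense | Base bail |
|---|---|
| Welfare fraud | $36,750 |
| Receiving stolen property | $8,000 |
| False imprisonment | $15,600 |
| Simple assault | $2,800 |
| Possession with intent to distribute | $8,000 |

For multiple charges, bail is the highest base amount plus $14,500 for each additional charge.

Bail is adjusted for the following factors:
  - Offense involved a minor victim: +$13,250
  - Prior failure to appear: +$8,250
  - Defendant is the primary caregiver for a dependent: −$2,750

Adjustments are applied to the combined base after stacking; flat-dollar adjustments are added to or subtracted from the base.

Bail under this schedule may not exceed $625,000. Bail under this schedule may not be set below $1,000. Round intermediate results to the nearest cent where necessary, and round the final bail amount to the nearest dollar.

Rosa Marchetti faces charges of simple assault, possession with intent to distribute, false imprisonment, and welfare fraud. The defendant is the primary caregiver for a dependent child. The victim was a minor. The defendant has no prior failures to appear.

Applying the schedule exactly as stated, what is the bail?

$90,750

Base amounts from the schedule: simple assault $2,800; possession with intent to distribute $8,000; false imprisonment $15,600; welfare fraud $36,750.
Stacking rule: highest base plus $14,500 per additional charge. Highest is welfare fraud at $36,750; 3 additional charges → +$43,500. Combined base = $80,250.
Offense involved a minor victim (+$13,250 flat): $80,250 + $13,250 = $93,500.
Defendant is the primary caregiver for a dependent (−$2,750 flat): $93,500 − $2,750 = $90,750.
$90,750 is within the $625,000 maximum.
$90,750 is at or above the $1,000 minimum.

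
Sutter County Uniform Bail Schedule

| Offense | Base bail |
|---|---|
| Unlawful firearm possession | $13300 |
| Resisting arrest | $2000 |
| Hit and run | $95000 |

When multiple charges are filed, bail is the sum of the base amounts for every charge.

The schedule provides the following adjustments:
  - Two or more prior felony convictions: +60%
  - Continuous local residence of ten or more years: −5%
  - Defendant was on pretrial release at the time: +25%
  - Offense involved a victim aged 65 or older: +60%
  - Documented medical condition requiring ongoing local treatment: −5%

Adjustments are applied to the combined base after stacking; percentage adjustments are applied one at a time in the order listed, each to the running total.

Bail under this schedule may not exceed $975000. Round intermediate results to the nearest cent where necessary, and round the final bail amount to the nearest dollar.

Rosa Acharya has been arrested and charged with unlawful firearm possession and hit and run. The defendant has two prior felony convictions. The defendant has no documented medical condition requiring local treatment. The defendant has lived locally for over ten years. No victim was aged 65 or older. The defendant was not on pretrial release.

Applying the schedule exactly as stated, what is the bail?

Base amounts from the schedule: unlawful firearm possession $13300; hit and run $95000.
Stacking rule: sum of all bases. $13300 + $95000 = $108300.
Two or more prior felony convictions (+60%): $108300 × 1.6 = $173280.
Continuous local residence of ten or more years (−5%): $173280 × 0.95 = $164616.
$164616 is within the $975000 maximum.

$164616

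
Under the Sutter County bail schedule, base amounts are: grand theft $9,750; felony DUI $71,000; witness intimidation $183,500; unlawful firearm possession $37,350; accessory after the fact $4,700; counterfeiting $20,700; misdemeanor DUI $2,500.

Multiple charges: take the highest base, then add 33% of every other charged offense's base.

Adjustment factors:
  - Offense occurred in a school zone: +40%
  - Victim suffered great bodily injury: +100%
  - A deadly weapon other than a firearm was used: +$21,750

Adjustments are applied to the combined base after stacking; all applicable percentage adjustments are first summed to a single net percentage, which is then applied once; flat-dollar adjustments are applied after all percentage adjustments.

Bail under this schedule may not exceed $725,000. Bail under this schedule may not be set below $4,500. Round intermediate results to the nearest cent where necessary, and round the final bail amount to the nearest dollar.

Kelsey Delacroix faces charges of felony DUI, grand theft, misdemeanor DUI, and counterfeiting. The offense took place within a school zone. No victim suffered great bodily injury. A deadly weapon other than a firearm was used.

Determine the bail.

$136,373

Base amounts from the schedule: felony DUI $71,000; grand theft $9,750; misdemeanor DUI $2,500; counterfeiting $20,700.
Stacking rule: highest base plus 33% of each additional charge. Highest is felony DUI at $71,000. Additional: $9,750 × 33% = $3,217.50; $2,500 × 33% = $825; $20,700 × 33% = $6,831. Combined base = $71,000 + $10,873.50 = $81,873.50.
Offense occurred in a school zone (+40%): $81,873.50 × 1.4 = $114,622.90.
A deadly weapon other than a firearm was used (+$21,750 flat): $114,622.90 + $21,750 = $136,372.90.
$136,372.90 is within the $725,000 maximum.
$136,372.90 is at or above the $4,500 minimum.
Rounded to the nearest dollar: $136,373.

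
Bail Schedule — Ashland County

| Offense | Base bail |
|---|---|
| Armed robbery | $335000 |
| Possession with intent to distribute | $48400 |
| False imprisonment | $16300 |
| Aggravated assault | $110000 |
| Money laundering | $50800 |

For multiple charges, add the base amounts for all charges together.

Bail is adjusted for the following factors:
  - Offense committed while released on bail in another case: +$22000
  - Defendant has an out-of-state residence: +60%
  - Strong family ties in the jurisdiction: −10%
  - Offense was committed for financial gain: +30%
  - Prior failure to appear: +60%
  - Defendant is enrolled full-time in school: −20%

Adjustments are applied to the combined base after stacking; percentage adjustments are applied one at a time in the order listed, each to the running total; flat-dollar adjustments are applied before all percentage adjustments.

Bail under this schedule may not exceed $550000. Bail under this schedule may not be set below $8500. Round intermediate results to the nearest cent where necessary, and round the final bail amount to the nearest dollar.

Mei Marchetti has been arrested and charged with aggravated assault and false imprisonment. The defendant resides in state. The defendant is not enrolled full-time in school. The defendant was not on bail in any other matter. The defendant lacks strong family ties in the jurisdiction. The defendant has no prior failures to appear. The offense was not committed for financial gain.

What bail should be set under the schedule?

$126300

Base amounts from the schedule: aggravated assault $110000; false imprisonment $16300.
Stacking rule: sum of all bases. $110000 + $16300 = $126300.
No adjustment factors apply to this defendant.
$126300 is within the $550000 maximum.
$126300 is at or above the $8500 minimum.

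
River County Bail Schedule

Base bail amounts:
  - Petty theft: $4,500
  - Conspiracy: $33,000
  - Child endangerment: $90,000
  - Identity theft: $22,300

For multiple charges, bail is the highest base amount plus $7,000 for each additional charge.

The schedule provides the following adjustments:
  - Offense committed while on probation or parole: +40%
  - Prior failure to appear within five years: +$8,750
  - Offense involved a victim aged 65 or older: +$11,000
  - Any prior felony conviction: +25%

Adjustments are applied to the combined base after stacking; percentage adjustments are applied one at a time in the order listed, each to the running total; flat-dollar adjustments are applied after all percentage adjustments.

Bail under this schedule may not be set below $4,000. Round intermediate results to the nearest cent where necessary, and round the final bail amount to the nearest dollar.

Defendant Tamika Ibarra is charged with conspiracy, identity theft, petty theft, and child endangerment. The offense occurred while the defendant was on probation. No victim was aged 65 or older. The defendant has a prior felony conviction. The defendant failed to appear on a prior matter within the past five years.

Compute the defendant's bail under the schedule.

Base amounts from the schedule: conspiracy $33,000; identity theft $22,300; petty theft $4,500; child endangerment $90,000.
Stacking rule: highest base plus $7,000 per additional charge. Highest is child endangerment at $90,000; 3 additional charges → +$21,000. Combined base = $111,000.
Offense committed while on probation or parole (+40%): $111,000 × 1.4 = $155,400.
Any prior felony conviction (+25%): $155,400 × 1.25 = $194,250.
Prior failure to appear within five years (+$8,750 flat): $194,250 + $8,750 = $203,000.
$203,000 is at or above the $4,000 minimum.

$203,000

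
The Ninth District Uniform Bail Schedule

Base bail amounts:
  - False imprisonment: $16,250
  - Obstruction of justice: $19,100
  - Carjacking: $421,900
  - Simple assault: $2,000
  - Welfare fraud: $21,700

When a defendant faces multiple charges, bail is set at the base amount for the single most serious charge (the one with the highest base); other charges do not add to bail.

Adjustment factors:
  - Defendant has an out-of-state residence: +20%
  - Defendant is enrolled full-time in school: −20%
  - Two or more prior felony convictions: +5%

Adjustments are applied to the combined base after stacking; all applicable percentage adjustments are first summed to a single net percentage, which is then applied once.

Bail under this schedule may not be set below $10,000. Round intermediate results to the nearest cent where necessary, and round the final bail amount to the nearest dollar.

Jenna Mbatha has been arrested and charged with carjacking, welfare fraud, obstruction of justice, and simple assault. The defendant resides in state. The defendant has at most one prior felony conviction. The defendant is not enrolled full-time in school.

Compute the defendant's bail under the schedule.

$421,900

Base amounts from the schedule: carjacking $421,900; welfare fraud $21,700; obstruction of justice $19,100; simple assault $2,000.
Stacking rule: use the highest base only. Highest is carjacking at $421,900. Combined base = $421,900.
No adjustment factors apply to this defendant.
$421,900 is at or above the $10,000 minimum.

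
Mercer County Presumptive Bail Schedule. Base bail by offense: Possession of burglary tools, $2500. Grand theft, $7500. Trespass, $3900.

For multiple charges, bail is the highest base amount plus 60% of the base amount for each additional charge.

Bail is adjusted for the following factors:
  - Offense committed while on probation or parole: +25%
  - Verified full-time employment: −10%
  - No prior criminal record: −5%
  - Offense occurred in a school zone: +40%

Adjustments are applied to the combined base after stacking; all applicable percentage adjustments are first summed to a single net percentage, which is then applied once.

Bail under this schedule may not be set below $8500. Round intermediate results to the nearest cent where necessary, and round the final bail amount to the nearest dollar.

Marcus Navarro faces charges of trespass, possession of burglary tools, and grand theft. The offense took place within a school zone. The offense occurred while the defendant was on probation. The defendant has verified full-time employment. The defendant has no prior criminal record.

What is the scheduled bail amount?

$17010

Base amounts from the schedule: trespass $3900; possession of burglary tools $2500; grand theft $7500.
Stacking rule: highest base plus 60% of each additional charge. Highest is grand theft at $7500. Additional: $3900 × 60% = $2340; $2500 × 60% = $1500. Combined base = $7500 + $3840 = $11340.
Net percentage adjustment: +25% −10% −5% +40% = +50%. $11340 × 1.5 = $17010.
$17010 is at or above the $8500 minimum.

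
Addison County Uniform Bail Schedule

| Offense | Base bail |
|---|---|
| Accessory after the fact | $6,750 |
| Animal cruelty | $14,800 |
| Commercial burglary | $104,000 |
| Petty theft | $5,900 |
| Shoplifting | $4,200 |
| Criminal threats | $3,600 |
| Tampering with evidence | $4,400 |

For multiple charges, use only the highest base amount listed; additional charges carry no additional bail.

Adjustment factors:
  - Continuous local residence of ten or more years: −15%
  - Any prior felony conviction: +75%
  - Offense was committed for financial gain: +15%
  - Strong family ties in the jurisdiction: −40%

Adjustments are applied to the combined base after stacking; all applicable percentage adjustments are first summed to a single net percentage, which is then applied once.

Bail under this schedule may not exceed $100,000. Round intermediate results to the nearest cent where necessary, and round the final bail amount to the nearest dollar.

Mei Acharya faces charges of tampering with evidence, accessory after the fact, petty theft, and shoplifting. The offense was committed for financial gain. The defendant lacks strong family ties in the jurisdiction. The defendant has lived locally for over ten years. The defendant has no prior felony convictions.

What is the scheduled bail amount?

$6,750

Base amounts from the schedule: tampering with evidence $4,400; accessory after the fact $6,750; petty theft $5,900; shoplifting $4,200.
Stacking rule: use the highest base only. Highest is accessory after the fact at $6,750. Combined base = $6,750.
Net percentage adjustment: −15% +15% = +0%. $6,750 × 1 = $6,750.
$6,750 is within the $100,000 maximum.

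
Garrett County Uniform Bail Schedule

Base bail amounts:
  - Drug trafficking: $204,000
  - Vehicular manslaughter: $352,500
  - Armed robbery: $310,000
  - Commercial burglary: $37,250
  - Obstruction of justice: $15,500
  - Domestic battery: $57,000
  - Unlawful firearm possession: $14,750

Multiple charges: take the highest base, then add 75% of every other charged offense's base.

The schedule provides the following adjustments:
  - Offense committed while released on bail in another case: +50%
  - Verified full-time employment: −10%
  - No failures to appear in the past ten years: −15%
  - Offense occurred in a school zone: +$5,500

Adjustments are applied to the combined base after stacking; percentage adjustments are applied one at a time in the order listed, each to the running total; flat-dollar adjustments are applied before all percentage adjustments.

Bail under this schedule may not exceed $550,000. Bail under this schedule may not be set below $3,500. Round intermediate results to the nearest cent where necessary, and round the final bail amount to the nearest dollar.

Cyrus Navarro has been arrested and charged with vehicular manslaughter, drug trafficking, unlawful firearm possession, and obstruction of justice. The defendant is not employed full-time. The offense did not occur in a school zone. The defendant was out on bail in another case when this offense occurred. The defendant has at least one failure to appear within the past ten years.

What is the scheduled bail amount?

$550,000

Base amounts from the schedule: vehicular manslaughter $352,500; drug trafficking $204,000; unlawful firearm possession $14,750; obstruction of justice $15,500.
Stacking rule: highest base plus 75% of each additional charge. Highest is vehicular manslaughter at $352,500. Additional: $204,000 × 75% = $153,000; $14,750 × 75% = $11,062.50; $15,500 × 75% = $11,625. Combined base = $352,500 + $175,687.50 = $528,187.50.
Offense committed while released on bail in another case (+50%): $528,187.50 × 1.5 = $792,281.25.
Result $792,281.25 exceeds the maximum of $550,000; bail is capped at $550,000.
$550,000 is at or above the $3,500 minimum.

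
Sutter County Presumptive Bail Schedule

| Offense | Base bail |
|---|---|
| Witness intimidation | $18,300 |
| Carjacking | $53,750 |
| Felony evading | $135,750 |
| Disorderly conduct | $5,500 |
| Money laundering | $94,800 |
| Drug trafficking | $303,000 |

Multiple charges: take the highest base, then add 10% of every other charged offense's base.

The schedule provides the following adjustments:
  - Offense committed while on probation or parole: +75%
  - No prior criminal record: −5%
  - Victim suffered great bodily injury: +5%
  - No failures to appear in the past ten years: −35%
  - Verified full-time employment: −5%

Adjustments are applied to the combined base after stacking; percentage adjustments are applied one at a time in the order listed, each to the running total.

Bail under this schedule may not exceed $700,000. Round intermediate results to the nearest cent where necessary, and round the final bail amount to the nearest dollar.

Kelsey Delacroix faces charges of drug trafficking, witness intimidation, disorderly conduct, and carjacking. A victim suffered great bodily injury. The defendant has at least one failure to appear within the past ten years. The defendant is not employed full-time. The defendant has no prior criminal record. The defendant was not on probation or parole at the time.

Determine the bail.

$309,978

Base amounts from the schedule: drug trafficking $303,000; witness intimidation $18,300; disorderly conduct $5,500; carjacking $53,750.
Stacking rule: highest base plus 10% of each additional charge. Highest is drug trafficking at $303,000. Additional: $18,300 × 10% = $1,830; $5,500 × 10% = $550; $53,750 × 10% = $5,375. Combined base = $303,000 + $7,755 = $310,755.
No prior criminal record (−5%): $310,755 × 0.95 = $295,217.25.
Victim suffered great bodily injury (+5%): $295,217.25 × 1.05 = $309,978.11.
$309,978.11 is within the $700,000 maximum.
Rounded to the nearest dollar: $309,978.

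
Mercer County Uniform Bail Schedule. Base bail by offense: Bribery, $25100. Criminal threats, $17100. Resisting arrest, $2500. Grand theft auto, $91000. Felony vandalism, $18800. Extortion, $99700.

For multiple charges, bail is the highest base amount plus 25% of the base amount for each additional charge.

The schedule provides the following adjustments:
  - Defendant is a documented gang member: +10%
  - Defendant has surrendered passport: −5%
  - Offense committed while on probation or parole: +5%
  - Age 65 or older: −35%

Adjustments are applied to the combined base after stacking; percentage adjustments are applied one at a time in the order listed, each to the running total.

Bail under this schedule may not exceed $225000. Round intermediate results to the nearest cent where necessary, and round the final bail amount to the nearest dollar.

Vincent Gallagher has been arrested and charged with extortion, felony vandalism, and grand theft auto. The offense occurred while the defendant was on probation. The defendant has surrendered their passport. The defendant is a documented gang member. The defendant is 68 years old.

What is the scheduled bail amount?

Base amounts from the schedule: extortion $99700; felony vandalism $18800; grand theft auto $91000.
Stacking rule: highest base plus 25% of each additional charge. Highest is extortion at $99700. Additional: $18800 × 25% = $4700; $91000 × 25% = $22750. Combined base = $99700 + $27450 = $127150.
Defendant is a documented gang member (+10%): $127150 × 1.1 = $139865.
Defendant has surrendered passport (−5%): $139865 × 0.95 = $132871.75.
Offense committed while on probation or parole (+5%): $132871.75 × 1.05 = $139515.34.
Age 65 or older (−35%): $139515.34 × 0.65 = $90684.97.
$90684.97 is within the $225000 maximum.
Rounded to the nearest dollar: $90685.

$90685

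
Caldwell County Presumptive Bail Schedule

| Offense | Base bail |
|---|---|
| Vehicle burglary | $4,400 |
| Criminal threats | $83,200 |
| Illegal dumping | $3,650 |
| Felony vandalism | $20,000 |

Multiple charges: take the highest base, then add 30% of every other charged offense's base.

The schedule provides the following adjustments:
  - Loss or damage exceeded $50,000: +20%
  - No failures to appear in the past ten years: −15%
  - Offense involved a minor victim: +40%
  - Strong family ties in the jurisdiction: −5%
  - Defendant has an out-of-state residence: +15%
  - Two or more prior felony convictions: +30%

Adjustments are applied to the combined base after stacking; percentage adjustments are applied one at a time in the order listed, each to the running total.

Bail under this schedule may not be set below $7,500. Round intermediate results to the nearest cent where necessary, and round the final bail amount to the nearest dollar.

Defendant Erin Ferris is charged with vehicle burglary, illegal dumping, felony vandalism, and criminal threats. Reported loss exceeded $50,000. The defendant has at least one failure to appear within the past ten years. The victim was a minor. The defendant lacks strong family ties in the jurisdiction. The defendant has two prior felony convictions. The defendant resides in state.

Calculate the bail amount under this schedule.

$200,087

Base amounts from the schedule: vehicle burglary $4,400; illegal dumping $3,650; felony vandalism $20,000; criminal threats $83,200.
Stacking rule: highest base plus 30% of each additional charge. Highest is criminal threats at $83,200. Additional: $4,400 × 30% = $1,320; $3,650 × 30% = $1,095; $20,000 × 30% = $6,000. Combined base = $83,200 + $8,415 = $91,615.
Loss or damage exceeded $50,000 (+20%): $91,615 × 1.2 = $109,938.
Offense involved a minor victim (+40%): $109,938 × 1.4 = $153,913.20.
Two or more prior felony convictions (+30%): $153,913.20 × 1.3 = $200,087.16.
$200,087.16 is at or above the $7,500 minimum.
Rounded to the nearest dollar: $200,087.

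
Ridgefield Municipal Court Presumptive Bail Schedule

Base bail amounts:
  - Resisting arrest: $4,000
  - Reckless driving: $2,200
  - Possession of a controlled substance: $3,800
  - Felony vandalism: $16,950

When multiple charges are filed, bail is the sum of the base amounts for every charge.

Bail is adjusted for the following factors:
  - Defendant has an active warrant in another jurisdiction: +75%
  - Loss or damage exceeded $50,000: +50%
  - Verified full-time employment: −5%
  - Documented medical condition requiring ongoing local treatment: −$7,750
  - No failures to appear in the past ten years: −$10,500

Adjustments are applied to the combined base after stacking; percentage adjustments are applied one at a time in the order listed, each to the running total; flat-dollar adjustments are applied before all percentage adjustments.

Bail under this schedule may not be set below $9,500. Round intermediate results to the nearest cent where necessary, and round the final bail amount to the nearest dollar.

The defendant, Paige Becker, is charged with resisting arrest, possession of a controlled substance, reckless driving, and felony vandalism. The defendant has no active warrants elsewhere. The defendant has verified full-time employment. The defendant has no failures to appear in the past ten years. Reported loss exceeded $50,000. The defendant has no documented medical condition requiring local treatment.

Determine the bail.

$23,441

Base amounts from the schedule: resisting arrest $4,000; possession of a controlled substance $3,800; reckless driving $2,200; felony vandalism $16,950.
Stacking rule: sum of all bases. $4,000 + $3,800 + $2,200 + $16,950 = $26,950.
No failures to appear in the past ten years (−$10,500 flat): $26,950 − $10,500 = $16,450.
Loss or damage exceeded $50,000 (+50%): $16,450 × 1.5 = $24,675.
Verified full-time employment (−5%): $24,675 × 0.95 = $23,441.25.
$23,441.25 is at or above the $9,500 minimum.
Rounded to the nearest dollar: $23,441.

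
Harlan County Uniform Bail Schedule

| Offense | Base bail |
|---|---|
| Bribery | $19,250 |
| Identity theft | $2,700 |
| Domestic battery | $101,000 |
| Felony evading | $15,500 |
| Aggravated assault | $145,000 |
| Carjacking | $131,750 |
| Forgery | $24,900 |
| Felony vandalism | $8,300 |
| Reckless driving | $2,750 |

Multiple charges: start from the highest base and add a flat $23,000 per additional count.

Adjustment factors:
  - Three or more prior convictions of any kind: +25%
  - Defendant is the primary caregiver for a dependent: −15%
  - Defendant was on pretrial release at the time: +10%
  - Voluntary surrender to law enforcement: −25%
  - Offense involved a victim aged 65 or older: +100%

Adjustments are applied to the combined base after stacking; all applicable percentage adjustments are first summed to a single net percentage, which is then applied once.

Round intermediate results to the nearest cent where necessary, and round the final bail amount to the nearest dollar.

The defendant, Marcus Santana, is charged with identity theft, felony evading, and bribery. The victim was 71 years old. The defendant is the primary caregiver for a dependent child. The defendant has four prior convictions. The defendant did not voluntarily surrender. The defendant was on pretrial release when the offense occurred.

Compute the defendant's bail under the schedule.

Base amounts from the schedule: identity theft $2,700; felony evading $15,500; bribery $19,250.
Stacking rule: highest base plus $23,000 per additional charge. Highest is bribery at $19,250; 2 additional charges → +$46,000. Combined base = $65,250.
Net percentage adjustment: +25% −15% +10% +100% = +120%. $65,250 × 2.2 = $143,550.

$143,550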